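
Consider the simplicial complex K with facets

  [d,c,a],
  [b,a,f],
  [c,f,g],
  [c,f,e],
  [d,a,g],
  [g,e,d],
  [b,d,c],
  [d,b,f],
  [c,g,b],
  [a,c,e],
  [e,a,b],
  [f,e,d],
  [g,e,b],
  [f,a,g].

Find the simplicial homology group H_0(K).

H_0 ≅ Z.

K has 7 vertices, 21 edges, 14 triangles.
rank ∂_0 = 0, rank ∂_1 = 6 ⇒ b_0 = 7 − 0 − 6 = 1; all invariant factors of ∂_1 are 1 so no torsion. So H_0 = Z.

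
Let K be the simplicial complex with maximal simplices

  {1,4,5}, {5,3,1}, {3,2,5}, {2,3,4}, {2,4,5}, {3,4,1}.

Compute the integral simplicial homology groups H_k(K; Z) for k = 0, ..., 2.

H_0 ≅ Z,  H_1 = 0,  H_2 ≅ Z.

Fix the vertex order 1 < 2 < 3 < 4 < 5 and write every simplex with vertices in increasing order. Then dim K = 2 and the simplices of K are:

  0-simplices (5): [1], [2], [3], [4], [5]
  1-simplices (9): [1,3], [1,4], [1,5], [2,3], [2,4], [2,5], [3,4], [3,5], [4,5]
  2-simplices (6): [1,3,4], [1,3,5], [1,4,5], [2,3,4], [2,3,5], [2,4,5]

giving chain groups C_0 ≅ Z^5, C_1 ≅ Z^9, C_2 ≅ Z^6.

∂_1: C_1 → C_0 sends each edge [p,q] (with p < q) to q − p. For instance
  ∂[1,5] = [5] − [1].
The resulting 5×9 matrix has rank 4, and its Smith normal form has invariant factors (1,1,1,1).

∂_2: C_2 → C_1 sends each 2-simplex [p,q,r] to [q,r] − [p,r] + [p,q]. For instance
  ∂[1,4,5] = [4,5] − [1,5] + [1,4],
  ∂[1,3,5] = [3,5] − [1,5] + [1,3].
The resulting 9×6 matrix has rank 5, and its Smith normal form has invariant factors (1,1,1,1,1).

Reading off H_k = ker ∂_k / im ∂_{k+1}:

  H_0: rank C_0 − rank ∂_1 = 5 − 4 = 1, and the invariant factors of ∂_1 are all 1, so H_0 = Z.
  H_1: rank ker ∂_1 − rank ∂_2 = (9 − 4) − 5 = 0, and the invariant factors of ∂_2 are all 1, so H_1 = 0.
  H_2: rank ker ∂_2 − rank ∂_3 = (6 − 5) − 0 = 1, and there is no ∂_3, so H_2 = Z.

As a check, the Euler characteristic is 5 − 9 + 6 = 2, which agrees with 1 − 0 + 1 = 2.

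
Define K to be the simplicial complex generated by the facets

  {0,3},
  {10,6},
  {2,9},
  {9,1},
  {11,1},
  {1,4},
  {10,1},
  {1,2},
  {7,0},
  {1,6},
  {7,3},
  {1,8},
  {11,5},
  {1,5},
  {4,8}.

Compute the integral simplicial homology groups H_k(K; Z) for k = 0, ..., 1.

Take the total order 0 < 1 < 2 < 3 < 4 < 5 < 6 < 7 < 8 < 9 < 10 < 11 on the vertex set. Then K (dimension 1) consists of the simplices:

  0-simplices (12): [0], [1], [2], [3], [4], [5], [6], [7], [8], [9], [10], [11]
  1-simplices (15): [0,3], [0,7], [1,2], [1,4], [1,5], [1,6], [1,8], [1,9], [1,10], [1,11], [2,9], [3,7], [4,8], [5,11], [6,10]

Hence C_0 ≅ Z^12, C_1 ≅ Z^15.

Boundary ∂_1: C_1 → C_0 is given by ∂[p,q] = [q] − [p]. For instance
  ∂[0,3] = [3] − [0].
The resulting 12×15 matrix has rank 10, and its Smith normal form has invariant factors (1,1,1,1,1,1,1,1,1,1).

Now H_k = ker ∂_k / im ∂_{k+1}, so:

  H_0: rank C_0 − rank ∂_1 = 12 − 10 = 2, and the invariant factors of ∂_1 are all 1, so H_0 ≅ Z^2.
  H_1: rank ker ∂_1 − rank ∂_2 = (15 − 10) − 0 = 5, and there is no ∂_2, so H_1 ≅ Z^5.

As a check, the Euler characteristic is 12 − 15 = -3, which agrees with 2 − 5 = -3.
(K is a triangulation of the disjoint union of a wedge of 4 circles and the circle S^1.)

H_0 ≅ Z^2,  H_1 ≅ Z^5.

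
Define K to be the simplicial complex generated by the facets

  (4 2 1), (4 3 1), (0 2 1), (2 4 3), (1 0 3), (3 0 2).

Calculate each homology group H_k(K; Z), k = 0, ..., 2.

H_0 ≅ Z,  H_1 = 0,  H_2 ≅ Z.

K has 5 vertices, 9 edges, 6 triangles.
rank ∂_0 = 0, rank ∂_1 = 4 ⇒ b_0 = 5 − 0 − 4 = 1; all invariant factors of ∂_1 are 1 so no torsion. So H_0 ≅ Z.
rank ∂_1 = 4, rank ∂_2 = 5 ⇒ b_1 = 9 − 4 − 5 = 0; all invariant factors of ∂_2 are 1 so no torsion. So H_1 ≅ 0.
rank ∂_2 = 5, rank ∂_3 = 0 ⇒ b_2 = 6 − 5 − 0 = 1. So H_2 ≅ Z.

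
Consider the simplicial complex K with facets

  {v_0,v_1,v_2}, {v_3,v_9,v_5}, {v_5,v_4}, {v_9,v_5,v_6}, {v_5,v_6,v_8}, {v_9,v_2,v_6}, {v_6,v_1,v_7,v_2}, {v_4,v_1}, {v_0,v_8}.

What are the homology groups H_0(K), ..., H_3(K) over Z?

Take the total order v_0 < v_1 < v_2 < v_3 < v_4 < v_5 < v_6 < v_7 < v_8 < v_9 on the vertex set. Then K (dimension 3) consists of the simplices:

  0-simplices (10): [v_0], [v_1], [v_2], [v_3], [v_4], [v_5], [v_6], [v_7], [v_8], [v_9]
  1-simplices (19): (19 of them)
  2-simplices (9): [v_0,v_1,v_2], [v_1,v_2,v_6], [v_1,v_2,v_7], [v_1,v_6,v_7], [v_2,v_6,v_7], [v_2,v_6,v_9], [v_3,v_5,v_9], [v_5,v_6,v_8], [v_5,v_6,v_9]
  3-simplices (1): [v_1,v_2,v_6,v_7]

giving chain groups C_0 ≅ Z^10, C_1 ≅ Z^19, C_2 ≅ Z^9, C_3 ≅ Z^1.

The boundary map ∂_1: C_1 → C_0 sends each edge [p,q] (with p < q) to q − p. For instance
  ∂[v_0,v_2] = [v_2] − [v_0].
As a 10×19 matrix over Z this has rank 9, with invariant factors (1,1,1,1,1,1,1,1,1).

Boundary ∂_2: C_2 → C_1 sends each 2-simplex [p,q,r] to [q,r] − [p,r] + [p,q]. For instance
  ∂[v_1,v_2,v_7] = [v_2,v_7] − [v_1,v_7] + [v_1,v_2],
  ∂[v_2,v_6,v_7] = [v_6,v_7] − [v_2,v_7] + [v_2,v_6].
This gives a 19×9 integer matrix of rank 8; reducing to Smith normal form yields diagonal entries (1,1,1,1,1,1,1,1).

Boundary ∂_3: C_3 → C_2 sends each 3-simplex σ to the alternating sum Σ_i (−1)^i (σ with its i-th vertex removed). For instance
  ∂[v_1,v_2,v_6,v_7] = [v_2,v_6,v_7] − [v_1,v_6,v_7] + [v_1,v_2,v_7] − [v_1,v_2,v_6].
This gives a 9×1 integer matrix of rank 1; reducing to Smith normal form yields diagonal entries (1).

Now H_k = ker ∂_k / im ∂_{k+1}, so:

  H_0: rank C_0 − rank ∂_1 = 10 − 9 = 1, and the invariant factors of ∂_1 are all 1, so H_0 ≅ Z.
  H_1: rank ker ∂_1 − rank ∂_2 = (19 − 9) − 8 = 2, and the invariant factors of ∂_2 are all 1, so H_1 ≅ Z^2.
  H_2: rank ker ∂_2 − rank ∂_3 = (9 − 8) − 1 = 0, and the invariant factors of ∂_3 are all 1, so H_2 ≅ 0.
  H_3: rank ker ∂_3 − rank ∂_4 = (1 − 1) − 0 = 0, and there is no ∂_4, so H_3 ≅ 0.

As a check, the Euler characteristic is 10 − 19 + 9 − 1 = -1, which agrees with 1 − 2 + 0 − 0 = -1.

H_0 ≅ Z,  H_1 ≅ Z^2,  H_2 = 0,  H_3 = 0.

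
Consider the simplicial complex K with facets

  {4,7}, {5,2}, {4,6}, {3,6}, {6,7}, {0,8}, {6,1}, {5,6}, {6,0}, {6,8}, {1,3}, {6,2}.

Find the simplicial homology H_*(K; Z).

H_0 ≅ Z,  H_1 ≅ Z^4.

Fix the vertex order 0 < 1 < 2 < 3 < 4 < 5 < 6 < 7 < 8 and write every simplex with vertices in increasing order. Then dim K = 1 and the simplices of K are:

  0-simplices (9): [0], [1], [2], [3], [4], [5], [6], [7], [8]
  1-simplices (12): [0,6], [0,8], [1,3], [1,6], [2,5], [2,6], [3,6], [4,6], [4,7], [5,6], [6,7], [6,8]

giving chain groups C_0 ≅ Z^9, C_1 ≅ Z^12.

The boundary map ∂_1: C_1 → C_0 sends each edge [p,q] (with p < q) to q − p.
The 9×12 boundary matrix has rank 8 and Smith normal form diag(1,1,1,1,1,1,1,1).

From H_k ≅ ker(∂_k) / im(∂_{k+1}) we obtain:

  H_0: rank C_0 − rank ∂_1 = 9 − 8 = 1, and the invariant factors of ∂_1 are all 1, so H_0 = Z.
  H_1: rank ker ∂_1 − rank ∂_2 = (12 − 8) − 0 = 4, and there is no ∂_2, so H_1 = Z^4.

(K is a triangulation of a wedge of 4 circles.)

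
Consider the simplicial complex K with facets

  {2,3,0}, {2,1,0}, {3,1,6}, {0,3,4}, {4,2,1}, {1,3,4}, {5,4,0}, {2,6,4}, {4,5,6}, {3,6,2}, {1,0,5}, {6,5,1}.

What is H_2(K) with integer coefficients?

H_2 = 0.

Fix the vertex order 0 < 1 < 2 < 3 < 4 < 5 < 6 and write every simplex with vertices in increasing order. Then dim K = 2 and the simplices of K are:

  0-simplices (7): [0], [1], [2], [3], [4], [5], [6]
  1-simplices (18): [0,1], [0,2], [0,3], [0,4], [0,5], [1,2], [1,3], [1,4], [1,5], [1,6], [2,3], [2,4], [2,6], [3,4], [3,6], [4,5], [4,6], [5,6]
  2-simplices (12): [0,1,2], [0,1,5], [0,2,3], [0,3,4], [0,4,5], [1,2,4], [1,3,4], [1,3,6], [1,5,6], [2,3,6], [2,4,6], [4,5,6]

giving chain groups C_0 ≅ Z^7, C_1 ≅ Z^18, C_2 ≅ Z^12.

∂_1: C_1 → C_0 sends each edge [p,q] (with p < q) to q − p. For instance
  ∂[3,4] = [4] − [3].
As a 7×18 matrix over Z this has rank 6, with invariant factors (1,1,1,1,1,1).

The boundary map ∂_2: C_2 → C_1 acts by ∂[p,q,r] = [q,r] − [p,r] + [p,q]. For instance
  ∂[2,4,6] = [4,6] − [2,6] + [2,4],
  ∂[1,5,6] = [5,6] − [1,6] + [1,5].
The 18×12 boundary matrix has rank 12 and Smith normal form diag(1,1,1,1,1,1,1,1,1,1,1,2).

From H_k ≅ ker(∂_k) / im(∂_{k+1}) we obtain:

  H_2: rank ker ∂_2 − rank ∂_3 = (12 − 12) − 0 = 0, and there is no ∂_3, so H_2 ≅ 0.

(K is a triangulation of the real projective plane RP^2.)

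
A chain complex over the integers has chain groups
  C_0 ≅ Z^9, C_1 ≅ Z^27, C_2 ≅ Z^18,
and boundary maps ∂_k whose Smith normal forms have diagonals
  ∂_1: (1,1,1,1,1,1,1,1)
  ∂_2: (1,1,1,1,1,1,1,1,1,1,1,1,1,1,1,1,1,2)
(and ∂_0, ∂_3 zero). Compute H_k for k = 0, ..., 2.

H_0: b_0 = 9 − 0 − 8 = 1; torsion from ∂_1 factors > 1: none. So H_0 ≅ Z.
H_1: b_1 = 27 − 8 − 18 = 1; torsion from ∂_2 factors > 1: [2]. So H_1 ≅ Z ⊕ Z/2Z.
H_2: b_2 = 18 − 18 − 0 = 0; torsion from ∂_3 factors > 1: none. So H_2 ≅ 0.

H_0 ≅ Z,  H_1 ≅ Z ⊕ Z/2Z,  H_2 = 0.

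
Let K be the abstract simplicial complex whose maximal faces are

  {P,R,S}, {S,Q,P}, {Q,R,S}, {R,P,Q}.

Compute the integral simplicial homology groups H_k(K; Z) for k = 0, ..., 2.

We work with the vertex ordering P < Q < R < S. The simplices of K, each written with vertices in increasing order, are:

  0-simplices (4): P, Q, R, S
  1-simplices (6): PQ, PR, PS, QR, QS, RS
  2-simplices (4): PQR, PQS, PRS, QRS

giving chain groups C_0 ≅ Z^4, C_1 ≅ Z^6, C_2 ≅ Z^4.

The boundary map ∂_1: C_1 → C_0 maps an edge to its endpoints' difference, ∂[p,q] = q − p. For instance
  ∂QS = S − Q.
The 4×6 boundary matrix has rank 3 and Smith normal form diag(1,1,1).

Boundary ∂_2: C_2 → C_1 maps a triangle to the signed sum of its edges. For instance
  ∂PRS = RS − PS + PR,
  ∂QRS = RS − QS + QR.
As a 6×4 matrix over Z this has rank 3, with invariant factors (1,1,1).

Reading off H_k = ker ∂_k / im ∂_{k+1}:

  H_0: rank C_0 − rank ∂_1 = 4 − 3 = 1, and the invariant factors of ∂_1 are all 1, so H_0 = Z.
  H_1: rank ker ∂_1 − rank ∂_2 = (6 − 3) − 3 = 0, and the invariant factors of ∂_2 are all 1, so H_1 = 0.
  H_2: rank ker ∂_2 − rank ∂_3 = (4 − 3) − 0 = 1, and there is no ∂_3, so H_2 = Z.

(K is a triangulation of the 2-sphere S^2.)

H_0 ≅ Z,  H_1 = 0,  H_2 ≅ Z.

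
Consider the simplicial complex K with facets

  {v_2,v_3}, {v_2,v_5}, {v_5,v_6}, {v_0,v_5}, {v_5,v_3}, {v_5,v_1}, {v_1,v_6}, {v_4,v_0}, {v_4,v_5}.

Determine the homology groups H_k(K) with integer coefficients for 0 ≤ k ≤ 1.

H_0 = Z,  H_1 = Z^3.

K has 7 vertices, 9 edges.
rank ∂_0 = 0, rank ∂_1 = 6 ⇒ b_0 = 7 − 0 − 6 = 1; all invariant factors of ∂_1 are 1 so no torsion. So H_0 ≅ Z.
rank ∂_1 = 6, rank ∂_2 = 0 ⇒ b_1 = 9 − 6 − 0 = 3. So H_1 ≅ Z^3.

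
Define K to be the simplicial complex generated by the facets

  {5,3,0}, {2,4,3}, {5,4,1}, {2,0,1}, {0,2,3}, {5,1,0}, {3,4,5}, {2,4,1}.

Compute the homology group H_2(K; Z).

Take the total order 0 < 1 < 2 < 3 < 4 < 5 on the vertex set. Then K (dimension 2) consists of the simplices:

  0-simplices (6): [0], [1], [2], [3], [4], [5]
  1-simplices (12): [0,1], [0,2], [0,3], [0,5], [1,2], [1,4], [1,5], [2,3], [2,4], [3,4], [3,5], [4,5]
  2-simplices (8): [0,1,2], [0,1,5], [0,2,3], [0,3,5], [1,2,4], [1,4,5], [2,3,4], [3,4,5]

Hence C_0 ≅ Z^6, C_1 ≅ Z^12, C_2 ≅ Z^8.

The boundary map ∂_1: C_1 → C_0 is given by ∂[p,q] = [q] − [p]. For instance
  ∂[0,2] = [2] − [0].
This gives a 6×12 integer matrix of rank 5; reducing to Smith normal form yields diagonal entries (1,1,1,1,1).

∂_2: C_2 → C_1 maps a triangle to the signed sum of its edges. For instance
  ∂[3,4,5] = [4,5] − [3,5] + [3,4],
  ∂[2,3,4] = [3,4] − [2,4] + [2,3].
The resulting 12×8 matrix has rank 7, and its Smith normal form has invariant factors (1,1,1,1,1,1,1).

From H_k ≅ ker(∂_k) / im(∂_{k+1}) we obtain:

  H_2: rank ker ∂_2 − rank ∂_3 = (8 − 7) − 0 = 1, and there is no ∂_3, so H_2 ≅ Z.

H_2 = Z.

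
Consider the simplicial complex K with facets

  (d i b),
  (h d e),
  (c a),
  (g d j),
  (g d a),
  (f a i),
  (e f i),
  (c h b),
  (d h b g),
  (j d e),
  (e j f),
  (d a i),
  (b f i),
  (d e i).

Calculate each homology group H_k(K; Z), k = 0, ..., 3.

Order the vertices as a < b < c < d < e < f < g < h < i < j. Listing each simplex with vertices in this order, K has dimension 3 with simplices:

  0-simplices (10): a, b, c, d, e, f, g, h, i, j
  1-simplices (25): ac, ad, af, ag, ai, bc, bd, bf, bg, bh, bi, ch, de, dg, dh, di, dj, ef, eh, ei, ej, fi, fj, gh, gj
  2-simplices (16): adg, adi, afi, bch, bdg, bdh, bdi, bfi, bgh, deh, dei, dej, dgh, dgj, efi, efj
  3-simplices (1): bdgh

giving chain groups C_0 ≅ Z^10, C_1 ≅ Z^25, C_2 ≅ Z^16, C_3 ≅ Z^1.

Boundary ∂_1: C_1 → C_0 is given by ∂[p,q] = [q] − [p]. For instance
  ∂ef = f − e.
The resulting 10×25 matrix has rank 9, and its Smith normal form has invariant factors (1,1,1,1,1,1,1,1,1).

The boundary map ∂_2: C_2 → C_1 maps a triangle to the signed sum of its edges. For instance
  ∂dgj = gj − dj + dg,
  ∂bdi = di − bi + bd.
The resulting 25×16 matrix has rank 15, and its Smith normal form has invariant factors (1,1,1,1,1,1,1,1,1,1,1,1,1,1,1).

The boundary map ∂_3: C_3 → C_2 sends each 3-simplex σ to the alternating sum Σ_i (−1)^i (σ with its i-th vertex removed). For instance
  ∂bdgh = dgh − bgh + bdh − bdg.
The 16×1 boundary matrix has rank 1 and Smith normal form diag(1).

Computing H_k = (kernel of ∂_k) / (image of ∂_{k+1}):

  H_0: rank C_0 − rank ∂_1 = 10 − 9 = 1, and the invariant factors of ∂_1 are all 1, so H_0 ≅ Z.
  H_1: rank ker ∂_1 − rank ∂_2 = (25 − 9) − 15 = 1, and the invariant factors of ∂_2 are all 1, so H_1 ≅ Z.
  H_2: rank ker ∂_2 − rank ∂_3 = (16 − 15) − 1 = 0, and the invariant factors of ∂_3 are all 1, so H_2 ≅ 0.
  H_3: rank ker ∂_3 − rank ∂_4 = (1 − 1) − 0 = 0, and there is no ∂_4, so H_3 ≅ 0.

As a check, the Euler characteristic is 10 − 25 + 16 − 1 = 0, which agrees with 1 − 1 + 0 − 0 = 0.

H_0 ≅ Z,  H_1 ≅ Z,  H_2 = 0,  H_3 = 0.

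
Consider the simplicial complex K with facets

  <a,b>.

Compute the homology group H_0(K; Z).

We work with the vertex ordering a < b. The simplices of K, each written with vertices in increasing order, are:

  0-simplices (2): a, b
  1-simplices (1): ab

so the chain groups are C_0 ≅ Z^2, C_1 ≅ Z^1.

Boundary ∂_1: C_1 → C_0 sends each edge [p,q] (with p < q) to q − p. For instance
  ∂ab = b − a.
This gives a 2×1 integer matrix of rank 1; reducing to Smith normal form yields diagonal entries (1).

Reading off H_k = ker ∂_k / im ∂_{k+1}:

  H_0: rank C_0 − rank ∂_1 = 2 − 1 = 1, and the invariant factors of ∂_1 are all 1, so H_0 = Z.

H_0 = Z.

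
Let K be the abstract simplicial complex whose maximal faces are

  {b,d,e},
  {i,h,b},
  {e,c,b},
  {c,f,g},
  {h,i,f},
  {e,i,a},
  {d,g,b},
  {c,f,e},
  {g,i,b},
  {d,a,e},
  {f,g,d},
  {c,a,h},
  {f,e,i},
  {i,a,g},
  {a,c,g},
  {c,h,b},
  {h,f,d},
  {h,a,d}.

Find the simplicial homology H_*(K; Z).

Fix the vertex order a < b < c < d < e < f < g < h < i and write every simplex with vertices in increasing order. Then dim K = 2 and the simplices of K are:

  0-simplices (9): a, b, c, d, e, f, g, h, i
  1-simplices (27): ac, ad, ae, ag, ah, ai, bc, bd, be, bg, bh, bi, ce, cf, cg, ch, de, df, dg, dh, ef, ei, fg, fh, fi, gi, hi
  2-simplices (18): acg, ach, ade, adh, aei, agi, bce, bch, bde, bdg, bgi, bhi, cef, cfg, dfg, dfh, efi, fhi

giving chain groups C_0 ≅ Z^9, C_1 ≅ Z^27, C_2 ≅ Z^18.

∂_1: C_1 → C_0 sends each edge [p,q] (with p < q) to q − p.
The 9×27 boundary matrix has rank 8 and Smith normal form diag(1,1,1,1,1,1,1,1).

The boundary map ∂_2: C_2 → C_1 maps a triangle to the signed sum of its edges. For instance
  ∂bdg = dg − bg + bd,
  ∂acg = cg − ag + ac.
The resulting 27×18 matrix has rank 17, and its Smith normal form has invariant factors (1,1,1,1,1,1,1,1,1,1,1,1,1,1,1,1,1).

Reading off H_k = ker ∂_k / im ∂_{k+1}:

  H_0: rank C_0 − rank ∂_1 = 9 − 8 = 1, and the invariant factors of ∂_1 are all 1, so H_0 ≅ Z.
  H_1: rank ker ∂_1 − rank ∂_2 = (27 − 8) − 17 = 2, and the invariant factors of ∂_2 are all 1, so H_1 ≅ Z^2.
  H_2: rank ker ∂_2 − rank ∂_3 = (18 − 17) − 0 = 1, and there is no ∂_3, so H_2 ≅ Z.

(K is a triangulation of the torus T^2.)

H_0 = Z,  H_1 = Z^2,  H_2 = Z.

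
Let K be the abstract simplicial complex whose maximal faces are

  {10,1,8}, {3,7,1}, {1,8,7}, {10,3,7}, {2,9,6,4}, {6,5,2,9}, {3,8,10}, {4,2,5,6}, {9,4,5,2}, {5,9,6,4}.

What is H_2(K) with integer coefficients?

H_2 ≅ 0.

Take the total order 1 < 2 < 3 < 4 < 5 < 6 < 7 < 8 < 9 < 10 on the vertex set. Then K (dimension 3) consists of the simplices:

  0-simplices (10): [1], [2], [3], [4], [5], [6], [7], [8], [9], [10]
  1-simplices (20): [1,3], [1,7], [1,8], [1,10], [2,4], [2,5], [2,6], [2,9], [3,7], [3,8], [3,10], [4,5], [4,6], [4,9], [5,6], [5,9], [6,9], [7,8], [7,10], [8,10]
  2-simplices (15): [1,3,7], [1,7,8], [1,8,10], [2,4,5], [2,4,6], [2,4,9], [2,5,6], [2,5,9], [2,6,9], [3,7,10], [3,8,10], [4,5,6], [4,5,9], [4,6,9], [5,6,9]
  3-simplices (5): [2,4,5,6], [2,4,5,9], [2,4,6,9], [2,5,6,9], [4,5,6,9]

Hence C_0 ≅ Z^10, C_1 ≅ Z^20, C_2 ≅ Z^15, C_3 ≅ Z^5.

Boundary ∂_1: C_1 → C_0 sends each edge [p,q] (with p < q) to q − p. For instance
  ∂[3,8] = [8] − [3].
The 10×20 boundary matrix has rank 8 and Smith normal form diag(1,1,1,1,1,1,1,1).

Boundary ∂_2: C_2 → C_1 sends each 2-simplex [p,q,r] to [q,r] − [p,r] + [p,q]. For instance
  ∂[2,4,9] = [4,9] − [2,9] + [2,4],
  ∂[3,8,10] = [8,10] − [3,10] + [3,8].
The 20×15 boundary matrix has rank 11 and Smith normal form diag(1,1,1,1,1,1,1,1,1,1,1).

∂_3: C_3 → C_2 sends each 3-simplex σ to the alternating sum Σ_i (−1)^i (σ with its i-th vertex removed). For instance
  ∂[4,5,6,9] = [5,6,9] − [4,6,9] + [4,5,9] − [4,5,6],
  ∂[2,4,6,9] = [4,6,9] − [2,6,9] + [2,4,9] − [2,4,6].
The 15×5 boundary matrix has rank 4 and Smith normal form diag(1,1,1,1).

Now H_k = ker ∂_k / im ∂_{k+1}, so:

  H_2: rank ker ∂_2 − rank ∂_3 = (15 − 11) − 4 = 0, and the invariant factors of ∂_3 are all 1, so H_2 ≅ 0.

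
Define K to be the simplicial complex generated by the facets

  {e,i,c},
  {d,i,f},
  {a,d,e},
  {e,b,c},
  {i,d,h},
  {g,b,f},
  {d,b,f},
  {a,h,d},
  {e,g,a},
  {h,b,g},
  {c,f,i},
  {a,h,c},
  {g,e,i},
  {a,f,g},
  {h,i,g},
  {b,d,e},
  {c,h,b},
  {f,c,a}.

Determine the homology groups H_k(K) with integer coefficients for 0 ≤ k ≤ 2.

We work with the vertex ordering a < b < c < d < e < f < g < h < i. The simplices of K, each written with vertices in increasing order, are:

  0-simplices (9): a, b, c, d, e, f, g, h, i
  1-simplices (27): ac, ad, ae, af, ag, ah, bc, bd, be, bf, bg, bh, ce, cf, ch, ci, de, df, dh, di, eg, ei, fg, fi, gh, gi, hi
  2-simplices (18): acf, ach, ade, adh, aeg, afg, bce, bch, bde, bdf, bfg, bgh, cei, cfi, dfi, dhi, egi, ghi

so the chain groups are C_0 ≅ Z^9, C_1 ≅ Z^27, C_2 ≅ Z^18.

Boundary ∂_1: C_1 → C_0 maps an edge to its endpoints' difference, ∂[p,q] = q − p.
The resulting 9×27 matrix has rank 8, and its Smith normal form has invariant factors (1,1,1,1,1,1,1,1).

The boundary map ∂_2: C_2 → C_1 acts by ∂[p,q,r] = [q,r] − [p,r] + [p,q]. For instance
  ∂ghi = hi − gi + gh,
  ∂ach = ch − ah + ac.
The resulting 27×18 matrix has rank 17, and its Smith normal form has invariant factors (1,1,1,1,1,1,1,1,1,1,1,1,1,1,1,1,1).

From H_k ≅ ker(∂_k) / im(∂_{k+1}) we obtain:

  H_0: rank C_0 − rank ∂_1 = 9 − 8 = 1, and the invariant factors of ∂_1 are all 1, so H_0 = Z.
  H_1: rank ker ∂_1 − rank ∂_2 = (27 − 8) − 17 = 2, and the invariant factors of ∂_2 are all 1, so H_1 = Z^2.
  H_2: rank ker ∂_2 − rank ∂_3 = (18 − 17) − 0 = 1, and there is no ∂_3, so H_2 = Z.

As a check, the Euler characteristic is 9 − 27 + 18 = 0, which agrees with 1 − 2 + 1 = 0.

H_0 = Z,  H_1 = Z^2,  H_2 = Z.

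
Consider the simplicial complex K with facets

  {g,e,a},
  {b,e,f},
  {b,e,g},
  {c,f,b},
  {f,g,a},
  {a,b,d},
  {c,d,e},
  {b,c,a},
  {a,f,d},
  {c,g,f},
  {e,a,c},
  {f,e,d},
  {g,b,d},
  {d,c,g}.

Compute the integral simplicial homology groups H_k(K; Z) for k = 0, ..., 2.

Fix the vertex order a < b < c < d < e < f < g and write every simplex with vertices in increasing order. Then dim K = 2 and the simplices of K are:

  0-simplices (7): a, b, c, d, e, f, g
  1-simplices (21): ab, ac, ad, ae, af, ag, bc, bd, be, bf, bg, cd, ce, cf, cg, de, df, dg, ef, eg, fg
  2-simplices (14): abc, abd, ace, adf, aeg, afg, bcf, bdg, bef, beg, cde, cdg, cfg, def

Hence C_0 ≅ Z^7, C_1 ≅ Z^21, C_2 ≅ Z^14.

∂_1: C_1 → C_0 is given by ∂[p,q] = [q] − [p].
As a 7×21 matrix over Z this has rank 6, with invariant factors (1,1,1,1,1,1).

The boundary map ∂_2: C_2 → C_1 sends each 2-simplex [p,q,r] to [q,r] − [p,r] + [p,q]. For instance
  ∂adf = df − af + ad,
  ∂def = ef − df + de.
As a 21×14 matrix over Z this has rank 13, with invariant factors (1,1,1,1,1,1,1,1,1,1,1,1,1).

Computing H_k = (kernel of ∂_k) / (image of ∂_{k+1}):

  H_0: rank C_0 − rank ∂_1 = 7 − 6 = 1, and the invariant factors of ∂_1 are all 1, so H_0 = Z.
  H_1: rank ker ∂_1 − rank ∂_2 = (21 − 6) − 13 = 2, and the invariant factors of ∂_2 are all 1, so H_1 = Z^2.
  H_2: rank ker ∂_2 − rank ∂_3 = (14 − 13) − 0 = 1, and there is no ∂_3, so H_2 = Z.

H_0 = Z,  H_1 = Z^2,  H_2 = Z.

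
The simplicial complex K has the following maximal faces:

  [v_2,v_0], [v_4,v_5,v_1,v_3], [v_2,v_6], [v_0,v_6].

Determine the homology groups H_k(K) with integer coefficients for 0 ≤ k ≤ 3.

Order the vertices as v_0 < v_1 < v_2 < v_3 < v_4 < v_5 < v_6. Listing each simplex with vertices in this order, K has dimension 3 with simplices:

  0-simplices (7): [v_0], [v_1], [v_2], [v_3], [v_4], [v_5], [v_6]
  1-simplices (9): [v_0,v_2], [v_0,v_6], [v_1,v_3], [v_1,v_4], [v_1,v_5], [v_2,v_6], [v_3,v_4], [v_3,v_5], [v_4,v_5]
  2-simplices (4): [v_1,v_3,v_4], [v_1,v_3,v_5], [v_1,v_4,v_5], [v_3,v_4,v_5]
  3-simplices (1): [v_1,v_3,v_4,v_5]

giving chain groups C_0 ≅ Z^7, C_1 ≅ Z^9, C_2 ≅ Z^4, C_3 ≅ Z^1.

The boundary map ∂_1: C_1 → C_0 is given by ∂[p,q] = [q] − [p]. For instance
  ∂[v_0,v_6] = [v_6] − [v_0].
The 7×9 boundary matrix has rank 5 and Smith normal form diag(1,1,1,1,1).

Boundary ∂_2: C_2 → C_1 acts by ∂[p,q,r] = [q,r] − [p,r] + [p,q]. For instance
  ∂[v_1,v_4,v_5] = [v_4,v_5] − [v_1,v_5] + [v_1,v_4],
  ∂[v_1,v_3,v_4] = [v_3,v_4] − [v_1,v_4] + [v_1,v_3].
As a 9×4 matrix over Z this has rank 3, with invariant factors (1,1,1).

The boundary map ∂_3: C_3 → C_2 sends each 3-simplex σ to the alternating sum Σ_i (−1)^i (σ with its i-th vertex removed). For instance
  ∂[v_1,v_3,v_4,v_5] = [v_3,v_4,v_5] − [v_1,v_4,v_5] + [v_1,v_3,v_5] − [v_1,v_3,v_4].
The 4×1 boundary matrix has rank 1 and Smith normal form diag(1).

From H_k ≅ ker(∂_k) / im(∂_{k+1}) we obtain:

  H_0: rank C_0 − rank ∂_1 = 7 − 5 = 2, and the invariant factors of ∂_1 are all 1, so H_0 = Z^2.
  H_1: rank ker ∂_1 − rank ∂_2 = (9 − 5) − 3 = 1, and the invariant factors of ∂_2 are all 1, so H_1 = Z.
  H_2: rank ker ∂_2 − rank ∂_3 = (4 − 3) − 1 = 0, and the invariant factors of ∂_3 are all 1, so H_2 = 0.
  H_3: rank ker ∂_3 − rank ∂_4 = (1 − 1) − 0 = 0, and there is no ∂_4, so H_3 = 0.

(K is a triangulation of the disjoint union of the 3-simplex and the circle S^1.)

H_0 = Z^2,  H_1 = Z,  H_2 = 0,  H_3 = 0.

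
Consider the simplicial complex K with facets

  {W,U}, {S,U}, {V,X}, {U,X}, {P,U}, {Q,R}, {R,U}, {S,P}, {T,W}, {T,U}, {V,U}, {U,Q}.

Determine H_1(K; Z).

Take the total order P < Q < R < S < T < U < V < W < X on the vertex set. Then K (dimension 1) consists of the simplices:

  0-simplices (9): P, Q, R, S, T, U, V, W, X
  1-simplices (12): PS, PU, QR, QU, RU, SU, TU, TW, UV, UW, UX, VX

so the chain groups are C_0 ≅ Z^9, C_1 ≅ Z^12.

Boundary ∂_1: C_1 → C_0 sends each edge [p,q] (with p < q) to q − p.
This gives a 9×12 integer matrix of rank 8; reducing to Smith normal form yields diagonal entries (1,1,1,1,1,1,1,1).

Reading off H_k = ker ∂_k / im ∂_{k+1}:

  H_1: rank ker ∂_1 − rank ∂_2 = (12 − 8) − 0 = 4, and there is no ∂_2, so H_1 ≅ Z^4.

(K is a triangulation of a wedge of 4 circles.)

H_1 ≅ Z^4.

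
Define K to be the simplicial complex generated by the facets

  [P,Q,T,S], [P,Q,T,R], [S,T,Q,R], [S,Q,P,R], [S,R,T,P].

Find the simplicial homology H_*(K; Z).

We work with the vertex ordering P < Q < R < S < T. The simplices of K, each written with vertices in increasing order, are:

  0-simplices (5): P, Q, R, S, T
  1-simplices (10): PQ, PR, PS, PT, QR, QS, QT, RS, RT, ST
  2-simplices (10): PQR, PQS, PQT, PRS, PRT, PST, QRS, QRT, QST, RST
  3-simplices (5): PQRS, PQRT, PQST, PRST, QRST

Hence C_0 ≅ Z^5, C_1 ≅ Z^10, C_2 ≅ Z^10, C_3 ≅ Z^5.

∂_1: C_1 → C_0 sends each edge [p,q] (with p < q) to q − p. For instance
  ∂PR = R − P.
The resulting 5×10 matrix has rank 4, and its Smith normal form has invariant factors (1,1,1,1).

∂_2: C_2 → C_1 acts by ∂[p,q,r] = [q,r] − [p,r] + [p,q]. For instance
  ∂PRT = RT − PT + PR,
  ∂PRS = RS − PS + PR.
This gives a 10×10 integer matrix of rank 6; reducing to Smith normal form yields diagonal entries (1,1,1,1,1,1).

The boundary map ∂_3: C_3 → C_2 sends each 3-simplex σ to the alternating sum Σ_i (−1)^i (σ with its i-th vertex removed). For instance
  ∂PQRS = QRS − PRS + PQS − PQR,
  ∂PQRT = QRT − PRT + PQT − PQR.
As a 10×5 matrix over Z this has rank 4, with invariant factors (1,1,1,1).

Computing H_k = (kernel of ∂_k) / (image of ∂_{k+1}):

  H_0: rank C_0 − rank ∂_1 = 5 − 4 = 1, and the invariant factors of ∂_1 are all 1, so H_0 ≅ Z.
  H_1: rank ker ∂_1 − rank ∂_2 = (10 − 4) − 6 = 0, and the invariant factors of ∂_2 are all 1, so H_1 ≅ 0.
  H_2: rank ker ∂_2 − rank ∂_3 = (10 − 6) − 4 = 0, and the invariant factors of ∂_3 are all 1, so H_2 ≅ 0.
  H_3: rank ker ∂_3 − rank ∂_4 = (5 − 4) − 0 = 1, and there is no ∂_4, so H_3 ≅ Z.

H_0 ≅ Z,  H_1 = 0,  H_2 = 0,  H_3 ≅ Z.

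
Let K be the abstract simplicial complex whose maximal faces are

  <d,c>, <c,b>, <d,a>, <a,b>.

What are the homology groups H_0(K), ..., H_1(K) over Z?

We work with the vertex ordering a < b < c < d. The simplices of K, each written with vertices in increasing order, are:

  0-simplices (4): a, b, c, d
  1-simplices (4): ab, ad, bc, cd

so the chain groups are C_0 ≅ Z^4, C_1 ≅ Z^4.

∂_1: C_1 → C_0 sends each edge [p,q] (with p < q) to q − p.
This gives a 4×4 integer matrix of rank 3; reducing to Smith normal form yields diagonal entries (1,1,1).

Computing H_k = (kernel of ∂_k) / (image of ∂_{k+1}):

  H_0: rank C_0 − rank ∂_1 = 4 − 3 = 1, and the invariant factors of ∂_1 are all 1, so H_0 = Z.
  H_1: rank ker ∂_1 − rank ∂_2 = (4 − 3) − 0 = 1, and there is no ∂_2, so H_1 = Z.

As a check, the Euler characteristic is 4 − 4 = 0, which agrees with 1 − 1 = 0.

H_0 ≅ Z,  H_1 ≅ Z.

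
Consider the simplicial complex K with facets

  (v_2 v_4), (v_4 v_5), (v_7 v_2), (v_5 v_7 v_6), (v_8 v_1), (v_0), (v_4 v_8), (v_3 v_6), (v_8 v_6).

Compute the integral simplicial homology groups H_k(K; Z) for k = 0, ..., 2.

Take the total order v_0 < v_1 < v_2 < v_3 < v_4 < v_5 < v_6 < v_7 < v_8 on the vertex set. Then K (dimension 2) consists of the simplices:

  0-simplices (9): [v_0], [v_1], [v_2], [v_3], [v_4], [v_5], [v_6], [v_7], [v_8]
  1-simplices (10): [v_1,v_8], [v_2,v_4], [v_2,v_7], [v_3,v_6], [v_4,v_5], [v_4,v_8], [v_5,v_6], [v_5,v_7], [v_6,v_7], [v_6,v_8]
  2-simplices (1): [v_5,v_6,v_7]

Hence C_0 ≅ Z^9, C_1 ≅ Z^10, C_2 ≅ Z^1.

Boundary ∂_1: C_1 → C_0 sends each edge [p,q] (with p < q) to q − p. For instance
  ∂[v_5,v_6] = [v_6] − [v_5].
As a 9×10 matrix over Z this has rank 7, with invariant factors (1,1,1,1,1,1,1).

Boundary ∂_2: C_2 → C_1 sends each 2-simplex [p,q,r] to [q,r] − [p,r] + [p,q]. For instance
  ∂[v_5,v_6,v_7] = [v_6,v_7] − [v_5,v_7] + [v_5,v_6].
This gives a 10×1 integer matrix of rank 1; reducing to Smith normal form yields diagonal entries (1).

From H_k ≅ ker(∂_k) / im(∂_{k+1}) we obtain:

  H_0: rank C_0 − rank ∂_1 = 9 − 7 = 2, and the invariant factors of ∂_1 are all 1, so H_0 = Z^2.
  H_1: rank ker ∂_1 − rank ∂_2 = (10 − 7) − 1 = 2, and the invariant factors of ∂_2 are all 1, so H_1 = Z^2.
  H_2: rank ker ∂_2 − rank ∂_3 = (1 − 1) − 0 = 0, and there is no ∂_3, so H_2 = 0.

H_0 = Z^2,  H_1 = Z^2,  H_2 = 0.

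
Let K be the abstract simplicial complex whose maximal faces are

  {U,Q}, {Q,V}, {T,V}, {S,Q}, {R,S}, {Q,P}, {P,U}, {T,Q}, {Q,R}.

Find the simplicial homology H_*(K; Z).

H_0 = Z,  H_1 = Z^3.

Order the vertices as P < Q < R < S < T < U < V. Listing each simplex with vertices in this order, K has dimension 1 with simplices:

  0-simplices (7): P, Q, R, S, T, U, V
  1-simplices (9): PQ, PU, QR, QS, QT, QU, QV, RS, TV

so the chain groups are C_0 ≅ Z^7, C_1 ≅ Z^9.

Boundary ∂_1: C_1 → C_0 maps an edge to its endpoints' difference, ∂[p,q] = q − p.
The 7×9 boundary matrix has rank 6 and Smith normal form diag(1,1,1,1,1,1).

Reading off H_k = ker ∂_k / im ∂_{k+1}:

  H_0: rank C_0 − rank ∂_1 = 7 − 6 = 1, and the invariant factors of ∂_1 are all 1, so H_0 = Z.
  H_1: rank ker ∂_1 − rank ∂_2 = (9 − 6) − 0 = 3, and there is no ∂_2, so H_1 = Z^3.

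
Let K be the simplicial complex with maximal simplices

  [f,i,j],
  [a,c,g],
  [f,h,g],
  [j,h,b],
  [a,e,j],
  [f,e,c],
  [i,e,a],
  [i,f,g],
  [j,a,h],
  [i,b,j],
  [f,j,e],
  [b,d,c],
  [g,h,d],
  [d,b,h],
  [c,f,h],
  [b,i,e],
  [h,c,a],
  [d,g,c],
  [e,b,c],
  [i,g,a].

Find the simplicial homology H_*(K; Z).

Take the total order a < b < c < d < e < f < g < h < i < j on the vertex set. Then K (dimension 2) consists of the simplices:

  0-simplices (10): a, b, c, d, e, f, g, h, i, j
  1-simplices (30): ac, ae, ag, ah, ai, aj, bc, bd, be, bh, bi, bj, cd, ce, cf, cg, ch, dg, dh, ef, ei, ej, fg, fh, fi, fj, gh, gi, hj, ij
  2-simplices (20): acg, ach, aei, aej, agi, ahj, bcd, bce, bdh, bei, bhj, bij, cdg, cef, cfh, dgh, efj, fgh, fgi, fij

so the chain groups are C_0 ≅ Z^10, C_1 ≅ Z^30, C_2 ≅ Z^20.

The boundary map ∂_1: C_1 → C_0 is given by ∂[p,q] = [q] − [p]. For instance
  ∂ac = c − a.
As a 10×30 matrix over Z this has rank 9, with invariant factors (1,1,1,1,1,1,1,1,1).

Boundary ∂_2: C_2 → C_1 maps a triangle to the signed sum of its edges. For instance
  ∂fgh = gh − fh + fg,
  ∂acg = cg − ag + ac.
The 30×20 boundary matrix has rank 20 and Smith normal form diag(1,1,1,1,1,1,1,1,1,1,1,1,1,1,1,1,1,1,1,2).

Now H_k = ker ∂_k / im ∂_{k+1}, so:

  H_0: rank C_0 − rank ∂_1 = 10 − 9 = 1, and the invariant factors of ∂_1 are all 1, so H_0 = Z.
  H_1: rank ker ∂_1 − rank ∂_2 = (30 − 9) − 20 = 1, and ∂_2 has invariant factor 2 > 1, so H_1 = Z ⊕ Z/2.
  H_2: rank ker ∂_2 − rank ∂_3 = (20 − 20) − 0 = 0, and there is no ∂_3, so H_2 = 0.

(K is a triangulation of the Klein bottle.)

H_0 ≅ Z,  H_1 ≅ Z ⊕ Z/2,  H_2 = 0.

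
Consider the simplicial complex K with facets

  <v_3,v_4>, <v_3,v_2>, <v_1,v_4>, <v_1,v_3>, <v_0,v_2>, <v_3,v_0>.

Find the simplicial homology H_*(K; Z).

K has 5 vertices, 6 edges.
rank ∂_0 = 0, rank ∂_1 = 4 ⇒ b_0 = 5 − 0 − 4 = 1; all invariant factors of ∂_1 are 1 so no torsion. So H_0 ≅ Z.
rank ∂_1 = 4, rank ∂_2 = 0 ⇒ b_1 = 6 − 4 − 0 = 2. So H_1 ≅ Z^2.

H_0 ≅ Z,  H_1 ≅ Z^2.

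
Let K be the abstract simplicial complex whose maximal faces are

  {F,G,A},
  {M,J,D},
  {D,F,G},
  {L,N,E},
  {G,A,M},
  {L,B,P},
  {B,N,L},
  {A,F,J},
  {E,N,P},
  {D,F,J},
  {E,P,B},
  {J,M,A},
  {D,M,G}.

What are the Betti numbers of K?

b_0 = 2, b_1 = 1, b_2 = 1.

Fix the vertex order A < B < D < E < F < G < J < L < M < N < P and write every simplex with vertices in increasing order. Then dim K = 2 and the simplices of K are:

  0-simplices (11): A, B, D, E, F, G, J, L, M, N, P
  1-simplices (22): AF, AG, AJ, AM, BE, BL, BN, BP, DF, DG, DJ, DM, EL, EN, EP, FG, FJ, GM, JM, LN, LP, NP
  2-simplices (13): AFG, AFJ, AGM, AJM, BEP, BLN, BLP, DFG, DFJ, DGM, DJM, ELN, ENP

giving chain groups C_0 ≅ Z^11, C_1 ≅ Z^22, C_2 ≅ Z^13.

Boundary ∂_1: C_1 → C_0 is given by ∂[p,q] = [q] − [p].
The resulting 11×22 matrix has rank 9, and its Smith normal form has invariant factors (1,1,1,1,1,1,1,1,1).

Boundary ∂_2: C_2 → C_1 maps a triangle to the signed sum of its edges. For instance
  ∂DJM = JM − DM + DJ,
  ∂AJM = JM − AM + AJ.
The 22×13 boundary matrix has rank 12 and Smith normal form diag(1,1,1,1,1,1,1,1,1,1,1,1).

Reading off H_k = ker ∂_k / im ∂_{k+1}:

  H_0: rank C_0 − rank ∂_1 = 11 − 9 = 2, and the invariant factors of ∂_1 are all 1, so H_0 ≅ Z^2.
  H_1: rank ker ∂_1 − rank ∂_2 = (22 − 9) − 12 = 1, and the invariant factors of ∂_2 are all 1, so H_1 ≅ Z.
  H_2: rank ker ∂_2 − rank ∂_3 = (13 − 12) − 0 = 1, and there is no ∂_3, so H_2 ≅ Z.

(K is a triangulation of the disjoint union of the Möbius band and the 2-sphere S^2.)

Hence the Betti numbers are b_0 = 2, b_1 = 1, b_2 = 1.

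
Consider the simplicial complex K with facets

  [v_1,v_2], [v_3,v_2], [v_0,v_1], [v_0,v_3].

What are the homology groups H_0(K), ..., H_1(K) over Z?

Order the vertices as v_0 < v_1 < v_2 < v_3. Listing each simplex with vertices in this order, K has dimension 1 with simplices:

  0-simplices (4): [v_0], [v_1], [v_2], [v_3]
  1-simplices (4): [v_0,v_1], [v_0,v_3], [v_1,v_2], [v_2,v_3]

so the chain groups are C_0 ≅ Z^4, C_1 ≅ Z^4.

Boundary ∂_1: C_1 → C_0 sends each edge [p,q] (with p < q) to q − p. For instance
  ∂[v_2,v_3] = [v_3] − [v_2].
The resulting 4×4 matrix has rank 3, and its Smith normal form has invariant factors (1,1,1).

Computing H_k = (kernel of ∂_k) / (image of ∂_{k+1}):

  H_0: rank C_0 − rank ∂_1 = 4 − 3 = 1, and the invariant factors of ∂_1 are all 1, so H_0 ≅ Z.
  H_1: rank ker ∂_1 − rank ∂_2 = (4 − 3) − 0 = 1, and there is no ∂_2, so H_1 ≅ Z.

H_0 = Z,  H_1 = Z.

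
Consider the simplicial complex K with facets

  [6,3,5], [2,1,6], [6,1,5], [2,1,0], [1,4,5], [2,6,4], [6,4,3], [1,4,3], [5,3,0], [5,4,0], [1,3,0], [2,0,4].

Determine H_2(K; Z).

Take the total order 0 < 1 < 2 < 3 < 4 < 5 < 6 on the vertex set. Then K (dimension 2) consists of the simplices:

  0-simplices (7): [0], [1], [2], [3], [4], [5], [6]
  1-simplices (18): [0,1], [0,2], [0,3], [0,4], [0,5], [1,2], [1,3], [1,4], [1,5], [1,6], [2,4], [2,6], [3,4], [3,5], [3,6], [4,5], [4,6], [5,6]
  2-simplices (12): [0,1,2], [0,1,3], [0,2,4], [0,3,5], [0,4,5], [1,2,6], [1,3,4], [1,4,5], [1,5,6], [2,4,6], [3,4,6], [3,5,6]

Hence C_0 ≅ Z^7, C_1 ≅ Z^18, C_2 ≅ Z^12.

Boundary ∂_1: C_1 → C_0 maps an edge to its endpoints' difference, ∂[p,q] = q − p.
The resulting 7×18 matrix has rank 6, and its Smith normal form has invariant factors (1,1,1,1,1,1).

Boundary ∂_2: C_2 → C_1 maps a triangle to the signed sum of its edges. For instance
  ∂[1,4,5] = [4,5] − [1,5] + [1,4],
  ∂[0,1,2] = [1,2] − [0,2] + [0,1].
The 18×12 boundary matrix has rank 12 and Smith normal form diag(1,1,1,1,1,1,1,1,1,1,1,2).

Now H_k = ker ∂_k / im ∂_{k+1}, so:

  H_2: rank ker ∂_2 − rank ∂_3 = (12 − 12) − 0 = 0, and there is no ∂_3, so H_2 = 0.

H_2 ≅ 0.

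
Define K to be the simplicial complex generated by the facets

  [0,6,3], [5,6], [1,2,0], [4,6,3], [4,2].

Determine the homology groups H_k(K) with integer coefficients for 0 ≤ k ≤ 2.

We work with the vertex ordering 0 < 1 < 2 < 3 < 4 < 5 < 6. The simplices of K, each written with vertices in increasing order, are:

  0-simplices (7): [0], [1], [2], [3], [4], [5], [6]
  1-simplices (10): [0,1], [0,2], [0,3], [0,6], [1,2], [2,4], [3,4], [3,6], [4,6], [5,6]
  2-simplices (3): [0,1,2], [0,3,6], [3,4,6]

giving chain groups C_0 ≅ Z^7, C_1 ≅ Z^10, C_2 ≅ Z^3.

∂_1: C_1 → C_0 maps an edge to its endpoints' difference, ∂[p,q] = q − p. For instance
  ∂[1,2] = [2] − [1].
This gives a 7×10 integer matrix of rank 6; reducing to Smith normal form yields diagonal entries (1,1,1,1,1,1).

The boundary map ∂_2: C_2 → C_1 acts by ∂[p,q,r] = [q,r] − [p,r] + [p,q]. For instance
  ∂[3,4,6] = [4,6] − [3,6] + [3,4],
  ∂[0,1,2] = [1,2] − [0,2] + [0,1].
The resulting 10×3 matrix has rank 3, and its Smith normal form has invariant factors (1,1,1).

Now H_k = ker ∂_k / im ∂_{k+1}, so:

  H_0: rank C_0 − rank ∂_1 = 7 − 6 = 1, and the invariant factors of ∂_1 are all 1, so H_0 = Z.
  H_1: rank ker ∂_1 − rank ∂_2 = (10 − 6) − 3 = 1, and the invariant factors of ∂_2 are all 1, so H_1 = Z.
  H_2: rank ker ∂_2 − rank ∂_3 = (3 − 3) − 0 = 0, and there is no ∂_3, so H_2 = 0.

H_0 ≅ Z,  H_1 ≅ Z,  H_2 = 0.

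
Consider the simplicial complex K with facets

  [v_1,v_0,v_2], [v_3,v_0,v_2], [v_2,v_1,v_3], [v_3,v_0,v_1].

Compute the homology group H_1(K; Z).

H_1 = 0.

Fix the vertex order v_0 < v_1 < v_2 < v_3 and write every simplex with vertices in increasing order. Then dim K = 2 and the simplices of K are:

  0-simplices (4): [v_0], [v_1], [v_2], [v_3]
  1-simplices (6): [v_0,v_1], [v_0,v_2], [v_0,v_3], [v_1,v_2], [v_1,v_3], [v_2,v_3]
  2-simplices (4): [v_0,v_1,v_2], [v_0,v_1,v_3], [v_0,v_2,v_3], [v_1,v_2,v_3]

giving chain groups C_0 ≅ Z^4, C_1 ≅ Z^6, C_2 ≅ Z^4.

The boundary map ∂_1: C_1 → C_0 sends each edge [p,q] (with p < q) to q − p. For instance
  ∂[v_0,v_3] = [v_3] − [v_0].
As a 4×6 matrix over Z this has rank 3, with invariant factors (1,1,1).

∂_2: C_2 → C_1 sends each 2-simplex [p,q,r] to [q,r] − [p,r] + [p,q]. For instance
  ∂[v_0,v_2,v_3] = [v_2,v_3] − [v_0,v_3] + [v_0,v_2],
  ∂[v_0,v_1,v_2] = [v_1,v_2] − [v_0,v_2] + [v_0,v_1].
As a 6×4 matrix over Z this has rank 3, with invariant factors (1,1,1).

Reading off H_k = ker ∂_k / im ∂_{k+1}:

  H_1: rank ker ∂_1 − rank ∂_2 = (6 − 3) − 3 = 0, and the invariant factors of ∂_2 are all 1, so H_1 ≅ 0.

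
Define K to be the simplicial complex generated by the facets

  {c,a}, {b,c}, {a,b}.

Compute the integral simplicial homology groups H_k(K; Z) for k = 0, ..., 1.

H_0 ≅ Z,  H_1 ≅ Z.

Order the vertices as a < b < c. Listing each simplex with vertices in this order, K has dimension 1 with simplices:

  0-simplices (3): a, b, c
  1-simplices (3): ab, ac, bc

so the chain groups are C_0 ≅ Z^3, C_1 ≅ Z^3.

∂_1: C_1 → C_0 maps an edge to its endpoints' difference, ∂[p,q] = q − p. For instance
  ∂ac = c − a.
As a 3×3 matrix over Z this has rank 2, with invariant factors (1,1).

Reading off H_k = ker ∂_k / im ∂_{k+1}:

  H_0: rank C_0 − rank ∂_1 = 3 − 2 = 1, and the invariant factors of ∂_1 are all 1, so H_0 = Z.
  H_1: rank ker ∂_1 − rank ∂_2 = (3 − 2) − 0 = 1, and there is no ∂_2, so H_1 = Z.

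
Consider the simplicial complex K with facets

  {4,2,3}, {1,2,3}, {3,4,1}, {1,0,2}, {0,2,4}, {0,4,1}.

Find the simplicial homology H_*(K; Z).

H_0 ≅ Z,  H_1 = 0,  H_2 ≅ Z.

Take the total order 0 < 1 < 2 < 3 < 4 on the vertex set. Then K (dimension 2) consists of the simplices:

  0-simplices (5): [0], [1], [2], [3], [4]
  1-simplices (9): [0,1], [0,2], [0,4], [1,2], [1,3], [1,4], [2,3], [2,4], [3,4]
  2-simplices (6): [0,1,2], [0,1,4], [0,2,4], [1,2,3], [1,3,4], [2,3,4]

so the chain groups are C_0 ≅ Z^5, C_1 ≅ Z^9, C_2 ≅ Z^6.

∂_1: C_1 → C_0 maps an edge to its endpoints' difference, ∂[p,q] = q − p. For instance
  ∂[1,3] = [3] − [1].
As a 5×9 matrix over Z this has rank 4, with invariant factors (1,1,1,1).

The boundary map ∂_2: C_2 → C_1 acts by ∂[p,q,r] = [q,r] − [p,r] + [p,q]. For instance
  ∂[0,1,2] = [1,2] − [0,2] + [0,1],
  ∂[0,1,4] = [1,4] − [0,4] + [0,1].
The resulting 9×6 matrix has rank 5, and its Smith normal form has invariant factors (1,1,1,1,1).

From H_k ≅ ker(∂_k) / im(∂_{k+1}) we obtain:

  H_0: rank C_0 − rank ∂_1 = 5 − 4 = 1, and the invariant factors of ∂_1 are all 1, so H_0 ≅ Z.
  H_1: rank ker ∂_1 − rank ∂_2 = (9 − 4) − 5 = 0, and the invariant factors of ∂_2 are all 1, so H_1 ≅ 0.
  H_2: rank ker ∂_2 − rank ∂_3 = (6 − 5) − 0 = 1, and there is no ∂_3, so H_2 ≅ Z.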